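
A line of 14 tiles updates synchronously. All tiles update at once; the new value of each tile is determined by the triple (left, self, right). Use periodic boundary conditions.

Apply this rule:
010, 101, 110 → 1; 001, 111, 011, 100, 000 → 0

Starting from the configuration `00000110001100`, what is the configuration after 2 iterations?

00000010000100

iteration 1: 00000010000100
iteration 2: 00000010000100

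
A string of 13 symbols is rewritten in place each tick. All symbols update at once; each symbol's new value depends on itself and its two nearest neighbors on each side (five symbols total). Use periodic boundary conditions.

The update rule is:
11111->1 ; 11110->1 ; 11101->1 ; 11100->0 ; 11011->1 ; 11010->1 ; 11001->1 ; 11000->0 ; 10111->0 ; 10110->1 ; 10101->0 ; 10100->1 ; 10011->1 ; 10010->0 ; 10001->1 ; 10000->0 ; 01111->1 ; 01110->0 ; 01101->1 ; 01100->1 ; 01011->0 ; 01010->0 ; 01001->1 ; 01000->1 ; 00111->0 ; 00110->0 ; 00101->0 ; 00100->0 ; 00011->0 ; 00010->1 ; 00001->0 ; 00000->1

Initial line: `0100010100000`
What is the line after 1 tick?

1011100110110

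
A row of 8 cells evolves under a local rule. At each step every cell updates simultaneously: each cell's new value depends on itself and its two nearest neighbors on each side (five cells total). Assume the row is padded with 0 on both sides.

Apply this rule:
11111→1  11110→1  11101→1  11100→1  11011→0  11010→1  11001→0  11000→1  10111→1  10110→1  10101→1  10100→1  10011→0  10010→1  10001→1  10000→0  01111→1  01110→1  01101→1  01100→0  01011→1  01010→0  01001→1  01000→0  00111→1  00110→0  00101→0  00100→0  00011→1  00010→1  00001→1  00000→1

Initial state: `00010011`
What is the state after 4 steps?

11111110

11101000
11111001
11111010
11111110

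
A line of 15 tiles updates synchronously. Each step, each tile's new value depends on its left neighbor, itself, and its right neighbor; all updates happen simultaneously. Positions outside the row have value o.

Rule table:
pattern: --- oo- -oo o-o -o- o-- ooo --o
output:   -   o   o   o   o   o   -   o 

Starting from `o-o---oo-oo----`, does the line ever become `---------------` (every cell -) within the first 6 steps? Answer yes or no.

step 1: oooo-ooooooo--o
step 2: ---ooo-----oooo
step 3: o-oo-oo---oo---
step 4: oooooooo-oooo-o
step 5: -------ooo--ooo
step 6: o-----oo-oooo--
step 6 is o-----oo-oooo--, still not uniform -

no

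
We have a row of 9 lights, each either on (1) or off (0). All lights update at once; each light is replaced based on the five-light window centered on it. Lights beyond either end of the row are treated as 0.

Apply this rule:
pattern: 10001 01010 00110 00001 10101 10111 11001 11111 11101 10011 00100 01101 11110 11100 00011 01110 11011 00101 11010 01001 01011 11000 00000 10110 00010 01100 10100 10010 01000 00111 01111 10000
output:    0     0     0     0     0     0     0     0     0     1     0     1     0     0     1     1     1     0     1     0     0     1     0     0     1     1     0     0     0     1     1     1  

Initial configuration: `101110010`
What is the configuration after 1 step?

000100000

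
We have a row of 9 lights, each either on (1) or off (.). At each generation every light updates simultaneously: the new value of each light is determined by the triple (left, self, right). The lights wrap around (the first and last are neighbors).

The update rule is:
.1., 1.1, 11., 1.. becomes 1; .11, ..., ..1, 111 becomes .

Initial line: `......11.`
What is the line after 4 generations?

.11......

.......11
1.......1
11.......
.11......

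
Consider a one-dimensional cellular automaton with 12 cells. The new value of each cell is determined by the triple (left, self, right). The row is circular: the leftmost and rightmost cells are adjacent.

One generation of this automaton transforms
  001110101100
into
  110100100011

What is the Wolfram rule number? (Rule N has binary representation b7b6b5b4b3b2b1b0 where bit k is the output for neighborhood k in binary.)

151

position 3: 111 → 1  (bit 7 = 1)
position 4: 110 → 0  (bit 6 = 0)
position 5: 101 → 0  (bit 5 = 0)
position 10: 100 → 1  (bit 4 = 1)
position 2: 011 → 0  (bit 3 = 0)
position 6: 010 → 1  (bit 2 = 1)
position 1: 001 → 1  (bit 1 = 1)
position 0: 000 → 1  (bit 0 = 1)
bits b7..b0 = 10010111 = 151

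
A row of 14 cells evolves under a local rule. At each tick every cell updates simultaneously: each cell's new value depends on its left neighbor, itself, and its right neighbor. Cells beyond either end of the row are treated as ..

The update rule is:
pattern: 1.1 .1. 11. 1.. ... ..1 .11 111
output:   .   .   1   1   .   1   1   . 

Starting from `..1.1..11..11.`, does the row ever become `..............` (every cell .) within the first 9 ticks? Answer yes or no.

tick 1: .1...111111111
tick 2: 1.1.11.......1
tick 3: ....111.....1.
tick 4: ...11.11...1.1
tick 5: ..111.111.1...
tick 6: .11.1.1.1..1..
tick 7: 111......11.1.
tick 8: 1.11....111..1
tick 9: ..111..11.111.
tick 9 is ..111..11.111., still not uniform .

no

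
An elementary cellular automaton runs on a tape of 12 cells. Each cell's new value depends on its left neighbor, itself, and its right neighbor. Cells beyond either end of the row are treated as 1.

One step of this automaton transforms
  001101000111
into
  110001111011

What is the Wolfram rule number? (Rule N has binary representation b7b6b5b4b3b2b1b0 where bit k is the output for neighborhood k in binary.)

position 10: 111 → 1  (bit 7 = 1)
position 3: 110 → 0  (bit 6 = 0)
position 4: 101 → 0  (bit 5 = 0)
position 0: 100 → 1  (bit 4 = 1)
position 2: 011 → 0  (bit 3 = 0)
position 5: 010 → 1  (bit 2 = 1)
position 1: 001 → 1  (bit 1 = 1)
position 7: 000 → 1  (bit 0 = 1)
bits b7..b0 = 10010111 = 151

151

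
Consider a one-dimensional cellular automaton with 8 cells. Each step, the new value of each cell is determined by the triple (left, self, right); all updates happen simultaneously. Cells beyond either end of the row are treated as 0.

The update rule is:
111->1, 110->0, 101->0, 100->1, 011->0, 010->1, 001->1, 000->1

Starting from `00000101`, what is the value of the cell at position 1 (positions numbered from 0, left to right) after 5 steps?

1

11111101
01111001
10110111
10000010
11111111
position 1 holds 1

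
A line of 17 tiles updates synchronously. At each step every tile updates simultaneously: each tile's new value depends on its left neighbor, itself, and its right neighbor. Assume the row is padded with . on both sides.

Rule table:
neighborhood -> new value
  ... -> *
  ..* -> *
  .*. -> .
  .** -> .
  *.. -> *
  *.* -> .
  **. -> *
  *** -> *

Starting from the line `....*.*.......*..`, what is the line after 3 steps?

*.*****..*******.

****...*******.**
.******.******..*
*.*****..*******.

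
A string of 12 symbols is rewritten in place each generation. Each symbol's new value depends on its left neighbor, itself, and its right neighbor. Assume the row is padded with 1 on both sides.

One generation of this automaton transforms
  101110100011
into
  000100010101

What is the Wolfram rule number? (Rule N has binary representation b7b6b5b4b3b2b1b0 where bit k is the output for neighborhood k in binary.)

146

position 3: 111 → 1  (bit 7 = 1)
position 0: 110 → 0  (bit 6 = 0)
position 1: 101 → 0  (bit 5 = 0)
position 7: 100 → 1  (bit 4 = 1)
position 2: 011 → 0  (bit 3 = 0)
position 6: 010 → 0  (bit 2 = 0)
position 9: 001 → 1  (bit 1 = 1)
position 8: 000 → 0  (bit 0 = 0)
bits b7..b0 = 10010010 = 146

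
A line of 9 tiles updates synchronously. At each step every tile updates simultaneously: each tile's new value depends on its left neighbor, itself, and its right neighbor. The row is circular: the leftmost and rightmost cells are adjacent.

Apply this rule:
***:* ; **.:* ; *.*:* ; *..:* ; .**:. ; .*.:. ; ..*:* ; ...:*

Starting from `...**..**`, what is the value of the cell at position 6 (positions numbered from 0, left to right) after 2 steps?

step 1: ***.***.*
step 2: ****.***.
position 6 holds *

*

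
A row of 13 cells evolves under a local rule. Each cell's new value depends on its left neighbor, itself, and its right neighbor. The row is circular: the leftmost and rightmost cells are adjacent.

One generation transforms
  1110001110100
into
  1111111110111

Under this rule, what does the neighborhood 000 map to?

At position 4 the neighborhood is 000; the next row has 1 there.

1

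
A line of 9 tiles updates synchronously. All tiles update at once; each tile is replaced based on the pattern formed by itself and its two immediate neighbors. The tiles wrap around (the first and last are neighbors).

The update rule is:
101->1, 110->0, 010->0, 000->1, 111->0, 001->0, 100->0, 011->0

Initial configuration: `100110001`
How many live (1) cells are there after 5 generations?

1

000000100
111110001
000000100  (repeats generation 1; period 2)
generation 5: 000000100
count of 1: 1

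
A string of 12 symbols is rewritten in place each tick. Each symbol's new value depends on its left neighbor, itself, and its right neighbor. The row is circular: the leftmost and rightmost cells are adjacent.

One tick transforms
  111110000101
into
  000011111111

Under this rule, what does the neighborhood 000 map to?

At position 6 the neighborhood is 000; the next row has 1 there.

1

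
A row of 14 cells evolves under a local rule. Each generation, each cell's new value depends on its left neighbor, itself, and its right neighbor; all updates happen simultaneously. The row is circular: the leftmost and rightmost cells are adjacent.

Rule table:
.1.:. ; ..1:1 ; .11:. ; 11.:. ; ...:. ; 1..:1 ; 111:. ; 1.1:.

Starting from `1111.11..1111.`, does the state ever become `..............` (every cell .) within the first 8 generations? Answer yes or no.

.......11.....
......1..1....
.....1.11.1...
....1......1..
...1.1....1.1.
..1...1..1...1
11.1.1.11.1.1.
..............
all cells are . at generation 8

yes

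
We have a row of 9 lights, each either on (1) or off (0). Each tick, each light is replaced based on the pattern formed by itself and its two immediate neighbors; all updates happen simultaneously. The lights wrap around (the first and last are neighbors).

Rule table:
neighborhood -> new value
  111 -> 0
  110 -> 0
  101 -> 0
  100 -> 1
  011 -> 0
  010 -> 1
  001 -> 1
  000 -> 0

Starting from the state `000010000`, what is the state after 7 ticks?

000111000
001000100
011101110
100000001
010000010
111000111
000101000

000101000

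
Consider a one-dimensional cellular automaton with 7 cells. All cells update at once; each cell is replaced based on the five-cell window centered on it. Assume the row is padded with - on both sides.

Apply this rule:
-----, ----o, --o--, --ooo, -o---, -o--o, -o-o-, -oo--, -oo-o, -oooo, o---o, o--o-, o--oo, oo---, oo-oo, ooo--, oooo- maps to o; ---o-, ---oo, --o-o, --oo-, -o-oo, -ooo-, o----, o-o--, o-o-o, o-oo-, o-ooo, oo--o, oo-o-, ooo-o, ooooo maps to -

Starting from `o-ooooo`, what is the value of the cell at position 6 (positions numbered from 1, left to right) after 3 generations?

---o-oo
oo----o
-oo-o-o
position 6 holds -

-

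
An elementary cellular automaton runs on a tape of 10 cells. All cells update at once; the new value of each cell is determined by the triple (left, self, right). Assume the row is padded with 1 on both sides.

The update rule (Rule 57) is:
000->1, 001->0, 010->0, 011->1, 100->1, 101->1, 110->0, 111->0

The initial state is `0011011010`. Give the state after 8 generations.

0101011011

1010110101
0101101011
1011010110
0110101101
1101011011
0010110110
1001101101
0101011011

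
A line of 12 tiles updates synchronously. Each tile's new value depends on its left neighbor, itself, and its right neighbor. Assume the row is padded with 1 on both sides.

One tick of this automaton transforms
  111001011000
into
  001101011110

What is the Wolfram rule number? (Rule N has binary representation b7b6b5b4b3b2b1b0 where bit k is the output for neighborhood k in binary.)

position 0: 111 → 0  (bit 7 = 0)
position 2: 110 → 1  (bit 6 = 1)
position 6: 101 → 0  (bit 5 = 0)
position 3: 100 → 1  (bit 4 = 1)
position 7: 011 → 1  (bit 3 = 1)
position 5: 010 → 1  (bit 2 = 1)
position 4: 001 → 0  (bit 1 = 0)
position 10: 000 → 1  (bit 0 = 1)
bits b7..b0 = 01011101 = 93

93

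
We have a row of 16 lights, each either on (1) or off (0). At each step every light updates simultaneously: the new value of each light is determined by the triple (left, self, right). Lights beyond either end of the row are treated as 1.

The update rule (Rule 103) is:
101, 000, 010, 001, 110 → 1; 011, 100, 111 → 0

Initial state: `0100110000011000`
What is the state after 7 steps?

1101010111101011
0111111000111100
1000001011000101
1011111101011110
1100000111100011
0101111000101100
1110001011110101

1110001011110101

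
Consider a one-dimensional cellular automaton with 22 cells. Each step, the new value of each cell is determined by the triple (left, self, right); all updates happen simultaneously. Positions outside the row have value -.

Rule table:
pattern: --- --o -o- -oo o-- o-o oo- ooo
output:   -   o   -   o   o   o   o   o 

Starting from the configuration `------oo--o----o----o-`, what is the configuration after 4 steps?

--ooooooooooooooooooo-

-----ooooo-o--o-o--o-o
----ooooooo-oo-o-oo-o-
---oooooooooooo-oooo-o
--ooooooooooooooooooo-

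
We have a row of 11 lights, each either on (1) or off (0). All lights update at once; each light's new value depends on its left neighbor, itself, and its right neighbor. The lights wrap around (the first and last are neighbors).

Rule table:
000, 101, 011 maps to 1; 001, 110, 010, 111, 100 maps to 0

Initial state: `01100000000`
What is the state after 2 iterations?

10001000000

01001111111
10001000000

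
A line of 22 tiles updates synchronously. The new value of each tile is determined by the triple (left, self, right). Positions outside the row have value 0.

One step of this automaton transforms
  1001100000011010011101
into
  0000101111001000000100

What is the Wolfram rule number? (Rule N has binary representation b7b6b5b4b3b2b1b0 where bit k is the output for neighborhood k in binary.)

position 18: 111 → 0  (bit 7 = 0)
position 4: 110 → 1  (bit 6 = 1)
position 13: 101 → 0  (bit 5 = 0)
position 1: 100 → 0  (bit 4 = 0)
position 3: 011 → 0  (bit 3 = 0)
position 0: 010 → 0  (bit 2 = 0)
position 2: 001 → 0  (bit 1 = 0)
position 6: 000 → 1  (bit 0 = 1)
bits b7..b0 = 01000001 = 65

65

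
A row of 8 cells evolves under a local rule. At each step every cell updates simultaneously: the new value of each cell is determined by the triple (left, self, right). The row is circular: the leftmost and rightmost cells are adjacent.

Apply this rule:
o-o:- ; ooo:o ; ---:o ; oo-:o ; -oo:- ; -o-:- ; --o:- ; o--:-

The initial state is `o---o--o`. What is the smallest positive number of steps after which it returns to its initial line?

o-o-----
----ooo-
ooo--oo-
-oo---o-
--o-o---
o-----oo
o-ooo--o
o--oo---
----o-o-
ooo-----
-oo-ooo-
--o--oo-
o-----o-
--ooo---
o--oo-oo
o---o--o

16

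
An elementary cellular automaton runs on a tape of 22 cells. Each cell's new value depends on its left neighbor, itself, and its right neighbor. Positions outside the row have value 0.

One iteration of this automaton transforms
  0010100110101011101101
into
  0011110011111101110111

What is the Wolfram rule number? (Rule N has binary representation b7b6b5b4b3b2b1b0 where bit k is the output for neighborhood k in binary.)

244

position 15: 111 → 1  (bit 7 = 1)
position 8: 110 → 1  (bit 6 = 1)
position 3: 101 → 1  (bit 5 = 1)
position 5: 100 → 1  (bit 4 = 1)
position 7: 011 → 0  (bit 3 = 0)
position 2: 010 → 1  (bit 2 = 1)
position 1: 001 → 0  (bit 1 = 0)
position 0: 000 → 0  (bit 0 = 0)
bits b7..b0 = 11110100 = 244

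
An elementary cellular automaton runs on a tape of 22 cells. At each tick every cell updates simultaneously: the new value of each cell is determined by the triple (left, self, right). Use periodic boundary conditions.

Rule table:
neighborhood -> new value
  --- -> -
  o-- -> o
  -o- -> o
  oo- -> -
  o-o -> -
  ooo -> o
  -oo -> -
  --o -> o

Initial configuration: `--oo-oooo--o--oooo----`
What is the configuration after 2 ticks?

-o----oo-ooooo-oo-o---
ooo--o----ooo-----oo--

ooo--o----ooo-----oo--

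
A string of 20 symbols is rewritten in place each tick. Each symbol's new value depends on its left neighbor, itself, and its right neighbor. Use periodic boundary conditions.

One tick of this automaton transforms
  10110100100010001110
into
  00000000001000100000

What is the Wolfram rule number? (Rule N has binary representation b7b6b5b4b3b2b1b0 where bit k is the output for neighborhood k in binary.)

1

position 17: 111 → 0  (bit 7 = 0)
position 3: 110 → 0  (bit 6 = 0)
position 1: 101 → 0  (bit 5 = 0)
position 6: 100 → 0  (bit 4 = 0)
position 2: 011 → 0  (bit 3 = 0)
position 0: 010 → 0  (bit 2 = 0)
position 7: 001 → 0  (bit 1 = 0)
position 10: 000 → 1  (bit 0 = 1)
bits b7..b0 = 00000001 = 1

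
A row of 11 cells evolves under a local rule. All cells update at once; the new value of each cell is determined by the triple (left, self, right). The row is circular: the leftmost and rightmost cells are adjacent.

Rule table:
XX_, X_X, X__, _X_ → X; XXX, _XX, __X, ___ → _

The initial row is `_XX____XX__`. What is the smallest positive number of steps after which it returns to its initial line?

__XX____XX_
___XX____XX
X___XX____X
XX___XX____
_XX___XX___
__XX___XX__
___XX___XX_
____XX___XX
X____XX___X
XX____XX___
_XX____XX__

11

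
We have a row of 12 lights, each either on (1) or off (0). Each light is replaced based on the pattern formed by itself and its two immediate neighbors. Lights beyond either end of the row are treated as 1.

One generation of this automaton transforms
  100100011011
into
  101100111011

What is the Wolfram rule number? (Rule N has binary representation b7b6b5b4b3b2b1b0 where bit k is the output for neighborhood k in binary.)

position 11: 111 → 1  (bit 7 = 1)
position 0: 110 → 1  (bit 6 = 1)
position 9: 101 → 0  (bit 5 = 0)
position 1: 100 → 0  (bit 4 = 0)
position 7: 011 → 1  (bit 3 = 1)
position 3: 010 → 1  (bit 2 = 1)
position 2: 001 → 1  (bit 1 = 1)
position 5: 000 → 0  (bit 0 = 0)
bits b7..b0 = 11001110 = 206

206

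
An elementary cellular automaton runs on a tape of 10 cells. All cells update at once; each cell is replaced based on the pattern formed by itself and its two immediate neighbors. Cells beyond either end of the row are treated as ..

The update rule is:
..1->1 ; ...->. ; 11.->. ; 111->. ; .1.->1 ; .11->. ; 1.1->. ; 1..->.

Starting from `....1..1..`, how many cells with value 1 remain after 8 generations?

1

generation 1: ...11.11..
generation 2: ..1.......
generation 3: .11.......
generation 4: 1.........
generation 5: 1.........  (fixed point — unchanged through generation 8)
count of 1: 1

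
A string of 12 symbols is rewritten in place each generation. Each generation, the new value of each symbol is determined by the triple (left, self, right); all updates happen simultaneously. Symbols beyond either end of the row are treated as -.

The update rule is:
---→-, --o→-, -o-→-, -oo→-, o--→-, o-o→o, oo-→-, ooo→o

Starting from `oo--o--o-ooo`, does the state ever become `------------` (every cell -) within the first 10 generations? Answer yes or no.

generation 1: --------o-o-
generation 2: ---------o--
generation 3: ------------
all cells are - at generation 3

yes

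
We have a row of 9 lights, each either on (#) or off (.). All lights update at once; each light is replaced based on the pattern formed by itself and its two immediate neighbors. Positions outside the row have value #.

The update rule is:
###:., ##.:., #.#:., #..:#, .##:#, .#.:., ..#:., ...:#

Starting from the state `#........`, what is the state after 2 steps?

.#.......

.#######.
.#.......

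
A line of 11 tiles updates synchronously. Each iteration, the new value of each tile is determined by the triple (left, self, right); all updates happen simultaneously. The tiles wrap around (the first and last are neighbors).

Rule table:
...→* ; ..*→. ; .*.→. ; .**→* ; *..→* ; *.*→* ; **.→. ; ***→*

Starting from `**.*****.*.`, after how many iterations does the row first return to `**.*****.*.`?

*.*****.*.*
.*****.*.**
*****.*.**.
****.*.**.*
***.*.**.**
**.*.**.***
*.*.**.****
.*.**.*****
*.**.*****.
.**.*****.*
**.*****.*.

11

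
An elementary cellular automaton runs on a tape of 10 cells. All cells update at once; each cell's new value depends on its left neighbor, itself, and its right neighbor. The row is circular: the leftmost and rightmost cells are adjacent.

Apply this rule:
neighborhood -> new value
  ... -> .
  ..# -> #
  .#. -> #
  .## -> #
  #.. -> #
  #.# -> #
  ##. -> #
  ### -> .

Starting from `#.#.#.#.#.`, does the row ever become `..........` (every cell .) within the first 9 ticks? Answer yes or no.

yes

tick 1: ##########
tick 2: ..........
all cells are . at tick 2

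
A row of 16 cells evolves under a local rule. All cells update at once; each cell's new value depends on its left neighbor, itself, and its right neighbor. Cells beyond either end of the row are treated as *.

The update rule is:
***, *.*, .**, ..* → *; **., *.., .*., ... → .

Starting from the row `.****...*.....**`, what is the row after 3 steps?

step 1: ****...*.....***
step 2: ***...*.....****
step 3: **...*.....*****

**...*.....*****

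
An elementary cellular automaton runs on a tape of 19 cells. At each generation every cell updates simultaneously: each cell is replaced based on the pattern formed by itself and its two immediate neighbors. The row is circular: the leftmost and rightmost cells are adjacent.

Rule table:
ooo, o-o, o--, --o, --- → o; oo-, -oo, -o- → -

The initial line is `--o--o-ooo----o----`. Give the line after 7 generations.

oo-oo-o-o-oooo-oooo
o-o--o-o-o-oo-o-ooo
-o-oo-o-o-o--o-o-oo
o-o--o-o-o-oo-o-o--
-o-oo-o-o-o--o-o-oo  (repeats generation 3; period 2)
generation 7: -o-oo-o-o-o--o-o-oo

-o-oo-o-o-o--o-o-oo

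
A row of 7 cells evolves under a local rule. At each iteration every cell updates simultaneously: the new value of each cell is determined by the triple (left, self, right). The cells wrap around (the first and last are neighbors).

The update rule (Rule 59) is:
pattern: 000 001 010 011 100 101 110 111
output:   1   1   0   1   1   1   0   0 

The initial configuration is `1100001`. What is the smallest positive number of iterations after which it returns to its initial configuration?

iteration 1: 0011111
iteration 2: 1110000
iteration 3: 1001111
iteration 4: 0111000
iteration 5: 1100111
iteration 6: 0011100
iteration 7: 1110011
iteration 8: 0001110
iteration 9: 1111001
iteration 10: 0000111
iteration 11: 1111100
iteration 12: 1000011
iteration 13: 0111110
iteration 14: 1100001

14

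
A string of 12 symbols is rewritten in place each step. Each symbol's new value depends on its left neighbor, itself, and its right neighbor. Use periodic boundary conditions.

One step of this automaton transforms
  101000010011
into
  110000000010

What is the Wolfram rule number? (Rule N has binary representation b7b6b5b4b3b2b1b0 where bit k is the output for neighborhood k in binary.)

position 11: 111 → 0  (bit 7 = 0)
position 0: 110 → 1  (bit 6 = 1)
position 1: 101 → 1  (bit 5 = 1)
position 3: 100 → 0  (bit 4 = 0)
position 10: 011 → 1  (bit 3 = 1)
position 2: 010 → 0  (bit 2 = 0)
position 6: 001 → 0  (bit 1 = 0)
position 4: 000 → 0  (bit 0 = 0)
bits b7..b0 = 01101000 = 104

104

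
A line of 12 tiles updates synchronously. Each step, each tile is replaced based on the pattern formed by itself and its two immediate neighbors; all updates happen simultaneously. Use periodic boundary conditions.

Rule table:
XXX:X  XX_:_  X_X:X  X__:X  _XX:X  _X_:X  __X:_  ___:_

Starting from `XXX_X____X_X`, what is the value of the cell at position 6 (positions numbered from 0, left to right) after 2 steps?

XX_XXX___XXX
X_XXX_X__XXX
position 6 holds X

X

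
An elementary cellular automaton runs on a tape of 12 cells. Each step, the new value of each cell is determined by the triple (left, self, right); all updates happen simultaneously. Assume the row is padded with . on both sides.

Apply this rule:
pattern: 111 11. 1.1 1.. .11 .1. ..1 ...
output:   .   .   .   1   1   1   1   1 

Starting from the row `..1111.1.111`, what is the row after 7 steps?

111....1.1..
1..11111.111
1111.....1..
1...11111111
11111.......
1....1111111
111111......

111111......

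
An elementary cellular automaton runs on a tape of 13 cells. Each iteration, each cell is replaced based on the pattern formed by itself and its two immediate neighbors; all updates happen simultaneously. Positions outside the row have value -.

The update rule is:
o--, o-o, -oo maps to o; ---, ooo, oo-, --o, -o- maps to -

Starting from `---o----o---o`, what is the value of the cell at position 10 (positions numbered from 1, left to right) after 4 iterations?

-

iteration 1: ----o----o---
iteration 2: -----o----o--
iteration 3: ------o----o-
iteration 4: -------o----o
position 10 holds -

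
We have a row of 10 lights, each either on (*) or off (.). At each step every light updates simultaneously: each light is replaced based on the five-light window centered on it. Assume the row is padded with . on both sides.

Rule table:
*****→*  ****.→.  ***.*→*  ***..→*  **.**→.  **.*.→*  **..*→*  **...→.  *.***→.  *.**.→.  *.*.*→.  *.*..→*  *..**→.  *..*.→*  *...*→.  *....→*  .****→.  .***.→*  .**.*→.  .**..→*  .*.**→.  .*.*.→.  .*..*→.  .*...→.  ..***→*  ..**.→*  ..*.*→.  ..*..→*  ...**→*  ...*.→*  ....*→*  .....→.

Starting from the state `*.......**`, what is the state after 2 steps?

..*..**..*

*.*...****
..*..**..*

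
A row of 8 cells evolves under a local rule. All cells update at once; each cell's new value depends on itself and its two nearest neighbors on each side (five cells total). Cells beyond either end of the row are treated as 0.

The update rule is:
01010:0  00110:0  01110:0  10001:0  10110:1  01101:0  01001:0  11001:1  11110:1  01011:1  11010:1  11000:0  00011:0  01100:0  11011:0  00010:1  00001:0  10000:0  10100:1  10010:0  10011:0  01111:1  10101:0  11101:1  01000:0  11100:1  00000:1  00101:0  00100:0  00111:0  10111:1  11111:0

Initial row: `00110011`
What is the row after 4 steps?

00001000

00001000
11010001
00110010
00001000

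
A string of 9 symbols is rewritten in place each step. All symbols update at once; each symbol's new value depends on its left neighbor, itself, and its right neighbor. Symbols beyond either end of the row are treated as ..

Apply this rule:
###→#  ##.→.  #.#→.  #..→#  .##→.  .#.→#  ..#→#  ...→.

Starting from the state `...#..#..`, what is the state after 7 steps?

.##.#.#..

step 1: ..######.
step 2: .#.####.#
step 3: ##..##..#
step 4: ..##..###
step 5: .#..##.#.
step 6: ####...##
step 7: .##.#.#..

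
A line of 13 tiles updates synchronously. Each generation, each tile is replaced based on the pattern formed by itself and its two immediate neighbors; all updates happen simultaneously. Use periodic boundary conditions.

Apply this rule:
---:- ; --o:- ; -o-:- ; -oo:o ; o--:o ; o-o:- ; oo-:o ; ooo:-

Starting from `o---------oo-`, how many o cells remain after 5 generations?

4

generation 1: -o--------oo-
generation 2: --o-------ooo
generation 3: o--o------o-o
generation 4: oo--o-------o
generation 5: -oo--o------o
count of o: 4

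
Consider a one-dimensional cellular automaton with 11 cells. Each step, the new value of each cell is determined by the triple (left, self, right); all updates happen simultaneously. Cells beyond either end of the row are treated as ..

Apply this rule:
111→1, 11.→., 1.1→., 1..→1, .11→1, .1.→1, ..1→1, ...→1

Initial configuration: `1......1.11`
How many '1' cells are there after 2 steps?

11111111.1.
1111111..11
count of 1: 9

9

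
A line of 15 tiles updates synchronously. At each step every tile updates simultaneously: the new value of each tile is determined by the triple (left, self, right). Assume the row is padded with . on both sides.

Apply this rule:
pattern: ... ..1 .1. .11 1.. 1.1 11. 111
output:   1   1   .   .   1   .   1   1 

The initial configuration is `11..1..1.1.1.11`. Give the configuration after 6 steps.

1.111.11..11111

.111.11.......1
1.11..11111111.
...111.11111111
111.11..1111111
.11..111.111111
1.111.11..11111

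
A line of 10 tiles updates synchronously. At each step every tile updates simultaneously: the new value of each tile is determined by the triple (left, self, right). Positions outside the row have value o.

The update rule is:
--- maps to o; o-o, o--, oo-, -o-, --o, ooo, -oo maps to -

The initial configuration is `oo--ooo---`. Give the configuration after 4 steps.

--------o-
-oooooo---
--------o-  (repeats step 1; period 2)
step 4: -oooooo---

-oooooo---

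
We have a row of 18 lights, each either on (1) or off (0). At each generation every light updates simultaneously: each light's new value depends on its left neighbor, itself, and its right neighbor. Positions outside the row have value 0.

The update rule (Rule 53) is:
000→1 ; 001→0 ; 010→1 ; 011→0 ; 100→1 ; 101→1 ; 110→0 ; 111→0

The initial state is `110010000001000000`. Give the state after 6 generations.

generation 1: 001011111101111111
generation 2: 101100000010000000
generation 3: 110011111011111111
generation 4: 001000000100000000
generation 5: 101111110111111111
generation 6: 110000001000000000

110000001000000000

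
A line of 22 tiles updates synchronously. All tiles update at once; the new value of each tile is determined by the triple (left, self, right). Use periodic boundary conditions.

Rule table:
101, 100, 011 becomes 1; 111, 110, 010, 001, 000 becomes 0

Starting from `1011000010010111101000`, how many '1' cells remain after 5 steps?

8

0110100001001100010100
0101010000101010001010
0010101000010101000101
1001010100001010100010
0100101010000101010001
count of 1: 8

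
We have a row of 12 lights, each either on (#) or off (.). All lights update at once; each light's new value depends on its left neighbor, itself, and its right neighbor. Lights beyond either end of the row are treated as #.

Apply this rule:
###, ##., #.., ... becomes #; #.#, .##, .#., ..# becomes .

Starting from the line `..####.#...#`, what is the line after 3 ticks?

###..###..#.

tick 1: #..###..##..
tick 2: ##..###..##.
tick 3: ###..###..#.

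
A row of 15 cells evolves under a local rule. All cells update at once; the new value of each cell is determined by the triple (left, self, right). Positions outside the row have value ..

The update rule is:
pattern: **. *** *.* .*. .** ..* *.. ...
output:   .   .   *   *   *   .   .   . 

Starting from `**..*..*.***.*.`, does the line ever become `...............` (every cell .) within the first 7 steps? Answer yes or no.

*...*..***..**.
*...*..*....*..
*...*..*....*..  (fixed point — unchanged through step 7)
step 7 is *...*..*....*.., still not uniform .

no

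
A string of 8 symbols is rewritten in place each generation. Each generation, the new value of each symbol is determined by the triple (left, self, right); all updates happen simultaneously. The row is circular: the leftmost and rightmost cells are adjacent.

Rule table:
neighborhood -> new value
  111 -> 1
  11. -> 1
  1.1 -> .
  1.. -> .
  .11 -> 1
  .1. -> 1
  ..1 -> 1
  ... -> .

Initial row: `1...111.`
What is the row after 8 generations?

1..1111.
1.11111.
1.11111.  (fixed point — unchanged through generation 8)

1.11111.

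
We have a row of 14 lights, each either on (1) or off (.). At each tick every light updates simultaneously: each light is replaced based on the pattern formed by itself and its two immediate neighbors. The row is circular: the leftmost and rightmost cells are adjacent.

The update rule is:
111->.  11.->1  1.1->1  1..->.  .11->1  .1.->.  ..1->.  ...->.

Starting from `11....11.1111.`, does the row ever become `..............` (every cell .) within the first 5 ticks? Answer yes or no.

yes

11....1111..11
.1....1..1..1.
..............
all cells are . at tick 3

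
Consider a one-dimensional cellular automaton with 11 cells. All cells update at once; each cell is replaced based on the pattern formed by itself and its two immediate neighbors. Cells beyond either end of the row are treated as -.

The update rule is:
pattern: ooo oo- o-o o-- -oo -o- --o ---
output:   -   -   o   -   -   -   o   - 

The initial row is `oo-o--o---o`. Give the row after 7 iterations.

---o-------

iteration 1: --o--o---o-
iteration 2: -o--o---o--
iteration 3: o--o---o---
iteration 4: --o---o----
iteration 5: -o---o-----
iteration 6: o---o------
iteration 7: ---o-------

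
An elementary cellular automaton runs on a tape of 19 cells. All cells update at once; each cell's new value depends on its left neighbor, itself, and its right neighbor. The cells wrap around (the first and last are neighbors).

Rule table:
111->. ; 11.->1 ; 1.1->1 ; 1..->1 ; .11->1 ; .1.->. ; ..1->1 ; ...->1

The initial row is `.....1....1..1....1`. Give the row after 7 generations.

11111.1111.11.1111.
1...111..111111..11
11111.1111....1111.
1...111..111111..11  (repeats generation 2; period 2)
generation 7: 11111.1111....1111.

11111.1111....1111.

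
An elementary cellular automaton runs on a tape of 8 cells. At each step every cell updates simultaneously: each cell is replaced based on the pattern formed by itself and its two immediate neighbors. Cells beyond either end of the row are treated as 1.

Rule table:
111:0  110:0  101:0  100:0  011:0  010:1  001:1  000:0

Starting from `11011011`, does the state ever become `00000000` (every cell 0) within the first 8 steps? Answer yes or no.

00000000
all cells are 0 at step 1

yes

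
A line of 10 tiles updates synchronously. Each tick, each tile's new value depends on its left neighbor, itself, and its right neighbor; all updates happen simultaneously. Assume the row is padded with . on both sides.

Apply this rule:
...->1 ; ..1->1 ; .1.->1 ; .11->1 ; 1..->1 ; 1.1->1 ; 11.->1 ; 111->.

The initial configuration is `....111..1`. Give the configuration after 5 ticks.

11111.1111

11111.1111
1...111..1
11111.1111  (repeats tick 1; period 2)
tick 5: 11111.1111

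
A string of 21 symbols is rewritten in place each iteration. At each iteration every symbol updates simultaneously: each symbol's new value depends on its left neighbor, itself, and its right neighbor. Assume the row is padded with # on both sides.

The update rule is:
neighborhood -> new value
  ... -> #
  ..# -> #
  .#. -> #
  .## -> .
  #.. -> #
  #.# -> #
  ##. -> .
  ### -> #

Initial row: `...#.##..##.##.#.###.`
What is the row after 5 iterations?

#.#.##.##########.#.#

iteration 1: #####..##..#..###.#.#
iteration 2: ####.##..#####.#.###.
iteration 3: ###.#..##.###.###.#.#
iteration 4: ##.####..#.#.#.#.###.
iteration 5: #.#.##.##########.#.#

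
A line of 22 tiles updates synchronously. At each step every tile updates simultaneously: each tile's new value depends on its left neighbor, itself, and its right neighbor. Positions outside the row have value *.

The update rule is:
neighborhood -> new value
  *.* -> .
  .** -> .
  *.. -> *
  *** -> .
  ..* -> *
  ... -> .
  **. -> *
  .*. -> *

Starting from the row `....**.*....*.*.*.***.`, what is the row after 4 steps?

*.**...****.*.*******.

*..*.*.**..**.*.*...*.
****.*..***.*.*.**.**.
...*.***..*.*.*..*..*.
*.**...****.*.*******.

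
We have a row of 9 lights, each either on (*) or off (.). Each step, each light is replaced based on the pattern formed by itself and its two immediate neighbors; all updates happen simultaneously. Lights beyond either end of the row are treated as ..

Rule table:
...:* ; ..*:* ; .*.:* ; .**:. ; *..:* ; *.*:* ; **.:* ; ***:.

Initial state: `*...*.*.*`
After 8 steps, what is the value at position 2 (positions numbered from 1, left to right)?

.

step 1: *********
step 2: ........*
step 3: *********  (repeats step 1; period 2)
step 8: ........*
position 2 holds .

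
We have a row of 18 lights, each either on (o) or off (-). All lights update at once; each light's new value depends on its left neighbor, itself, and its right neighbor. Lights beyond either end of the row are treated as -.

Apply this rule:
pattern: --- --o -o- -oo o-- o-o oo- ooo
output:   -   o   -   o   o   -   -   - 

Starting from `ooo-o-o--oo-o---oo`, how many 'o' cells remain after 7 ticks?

tick 1: o------ooo---o-oo-
tick 2: -o----oo--o-o--o-o
tick 3: o-o--oo-oo---oo---
tick 4: ---ooo--o-o-oo-o--
tick 5: --oo--oo----o---o-
tick 6: -oo-ooo-o--o-o-o-o
tick 7: oo--o----oo-------
count of o: 5

5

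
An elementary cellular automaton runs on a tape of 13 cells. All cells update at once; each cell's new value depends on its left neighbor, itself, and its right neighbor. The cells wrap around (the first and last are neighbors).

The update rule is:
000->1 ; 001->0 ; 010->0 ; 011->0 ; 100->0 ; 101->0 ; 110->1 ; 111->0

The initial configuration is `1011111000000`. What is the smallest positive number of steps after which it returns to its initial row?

26

step 1: 0000001011110
step 2: 1111100000010
step 3: 0000101111000
step 4: 1110000001011
step 5: 0010111100000
step 6: 1000000101111
step 7: 1011110000000
step 8: 0000010111110
step 9: 1111000000010
step 10: 0001011111000
step 11: 1100000001011
step 12: 0101111100000
step 13: 0000000101111
step 14: 0111110000001
step 15: 0000010111100
step 16: 1111000000101
step 17: 0001011110000
step 18: 1100000010111
step 19: 0101111000000
step 20: 0000001011111
step 21: 0111100000001
step 22: 0000101111100
step 23: 1110000000101
step 24: 0010111110000
step 25: 1000000010111
step 26: 1011111000000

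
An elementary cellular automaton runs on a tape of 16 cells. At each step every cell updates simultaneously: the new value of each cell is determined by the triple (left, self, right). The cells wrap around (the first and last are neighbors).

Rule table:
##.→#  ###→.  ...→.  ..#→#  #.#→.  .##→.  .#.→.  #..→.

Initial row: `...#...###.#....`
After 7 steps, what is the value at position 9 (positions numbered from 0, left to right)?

..#...#..#......
.#...#..#.......
#...#..#........
...#..#........#
..#..#........#.
.#..#........#..
#..#........#...
position 9 holds .

.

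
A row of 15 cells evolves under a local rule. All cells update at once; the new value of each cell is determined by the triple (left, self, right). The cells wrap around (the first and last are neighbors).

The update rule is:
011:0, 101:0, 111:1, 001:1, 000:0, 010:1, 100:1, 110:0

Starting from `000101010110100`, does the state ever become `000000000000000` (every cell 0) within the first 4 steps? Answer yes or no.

no

step 1: 001101010000110
step 2: 010001011001001
step 3: 011011000111111
step 4: 000000101011110
step 4 is 000000101011110, still not uniform 0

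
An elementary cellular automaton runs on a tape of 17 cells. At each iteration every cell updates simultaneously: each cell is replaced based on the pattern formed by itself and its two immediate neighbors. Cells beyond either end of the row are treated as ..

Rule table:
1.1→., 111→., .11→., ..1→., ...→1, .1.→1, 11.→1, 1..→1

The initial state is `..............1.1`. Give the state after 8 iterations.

iteration 1: 1111111111111.1.1
iteration 2: ............1.1.1
iteration 3: 11111111111.1.1.1
iteration 4: ..........1.1.1.1
iteration 5: 111111111.1.1.1.1
iteration 6: ........1.1.1.1.1
iteration 7: 1111111.1.1.1.1.1
iteration 8: ......1.1.1.1.1.1

......1.1.1.1.1.1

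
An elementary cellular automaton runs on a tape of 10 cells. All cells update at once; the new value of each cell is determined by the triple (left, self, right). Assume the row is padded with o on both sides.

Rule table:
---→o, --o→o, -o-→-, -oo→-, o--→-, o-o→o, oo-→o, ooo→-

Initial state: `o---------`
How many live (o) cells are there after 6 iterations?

iteration 1: o-oooooooo
iteration 2: oo--------
iteration 3: -o-ooooooo
iteration 4: o-o-------
iteration 5: oo--oooooo
iteration 6: -o-o------
count of o: 2

2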